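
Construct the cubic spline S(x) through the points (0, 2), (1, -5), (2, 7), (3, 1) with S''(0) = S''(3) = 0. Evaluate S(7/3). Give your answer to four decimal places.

7.2469

Put M_i = S'' at the i-th knot. Here h = (1, 1, 1) and Δ = (-7, 12, -6), so the interior equations h_(i-1)·M_(i-1) + 2(h_(i-1)+h_i)·M_i + h_i·M_(i+1) = 6(Δ_i − Δ_(i-1)) read
  1·M_0 + 4·M_1 + 1·M_2 = 6(Δ_1 - Δ_0) = 114
  1·M_1 + 4·M_2 + 1·M_3 = 6(Δ_2 - Δ_1) = -108
Natural end conditions: M_0 = M_3 = 0.
Solving the tridiagonal system: M_0 = 0, M_1 = 188/5, M_2 = -182/5, M_3 = 0.
On [2, 3], S(x) = 7 + 92/15·(x - 2) - 91/5·(x - 2)² + 91/15·(x - 2)³.
With (x - 2) = 1/3: S(7/3) = 587/81.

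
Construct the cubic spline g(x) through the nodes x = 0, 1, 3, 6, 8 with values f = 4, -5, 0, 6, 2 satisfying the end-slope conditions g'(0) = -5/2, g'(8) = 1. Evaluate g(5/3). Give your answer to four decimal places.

-6.9915

Put M_i = g'' at the i-th knot. Here h = (1, 2, 3, 2) and Δ = (-9, 5/2, 2, -2), so the interior equations h_(i-1)·M_(i-1) + 2(h_(i-1)+h_i)·M_i + h_i·M_(i+1) = 6(Δ_i − Δ_(i-1)) read
  1·M_0 + 6·M_1 + 2·M_2 = 6(Δ_1 - Δ_0) = 69
  2·M_1 + 10·M_2 + 3·M_3 = 6(Δ_2 - Δ_1) = -3
  3·M_2 + 10·M_3 + 2·M_4 = 6(Δ_3 - Δ_2) = -24
Clamped end conditions give two more equations: 2h_0·M_0 + h_0·M_1 = 6(Δ_0 - g'(0)) = -39 and h_3·M_3 + 2h_3·M_4 = 6(g'(8) - Δ_3) = 18.
Solving: M_0 = -365/13, M_1 = 223/13, M_2 = -38/13, M_3 = -35/13, M_4 = 76/13.
On [1, 3], g(x) = -5 - 207/26·(x - 1) + 223/26·(x - 1)² - 87/52·(x - 1)³.
With (x - 1) = 2/3: g(5/3) = -818/117.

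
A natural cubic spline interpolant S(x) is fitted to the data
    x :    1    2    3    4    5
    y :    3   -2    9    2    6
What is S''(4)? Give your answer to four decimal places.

27.1071

Let M_i = S''(x_i). Step sizes h_i = 1, 1, 1, 1; slopes of the chords Δ_i = (y_(i+1) - y_i)/h_i = -5, 11, -7, 4.
  1·M_0 + 4·M_1 + 1·M_2 = 6(Δ_1 - Δ_0) = 96
  1·M_1 + 4·M_2 + 1·M_3 = 6(Δ_2 - Δ_1) = -108
  1·M_2 + 4·M_3 + 1·M_4 = 6(Δ_3 - Δ_2) = 66
Natural end conditions: M_0 = M_4 = 0.
Forward elimination and back-substitution give M_0 = 0, M_1 = 969/28, M_2 = -297/7, M_3 = 759/28, M_4 = 0.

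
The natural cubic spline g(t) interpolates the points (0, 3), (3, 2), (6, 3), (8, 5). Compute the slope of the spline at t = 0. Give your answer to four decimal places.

-0.4595

Put m_i = g'' at the i-th knot. Here h = (3, 3, 2) and Δ = (-1/3, 1/3, 1), so the interior equations h_(i-1)·m_(i-1) + 2(h_(i-1)+h_i)·m_i + h_i·m_(i+1) = 6(Δ_i − Δ_(i-1)) read
  3·m_0 + 12·m_1 + 3·m_2 = 6(Δ_1 - Δ_0) = 4
  3·m_1 + 10·m_2 + 2·m_3 = 6(Δ_2 - Δ_1) = 4
Natural end conditions: m_0 = m_3 = 0.
Solving: m_0 = 0, m_1 = 28/111, m_2 = 12/37, m_3 = 0.
On [0, 3], g'(t) = b_0 + 2c_0·t + 3d_0·t² with b_0 = Δ_0 - h_0(2m_0 + m_1)/6 = -17/37, c_0 = m_0/2 = 0, d_0 = (m_1 - m_0)/(6h_0) = 14/999. So g'(0) = -17/37.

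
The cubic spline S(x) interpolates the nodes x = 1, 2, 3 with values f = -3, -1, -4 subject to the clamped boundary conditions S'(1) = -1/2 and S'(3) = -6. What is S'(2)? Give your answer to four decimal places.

With M_i denoting the second derivative at x_i, h_i = 1, 1, and Δ_i = (y_(i+1) − y_i)/h_i = 2, -3:
  1·M_0 + 4·M_1 + 1·M_2 = 6(Δ_1 - Δ_0) = -30
Clamped end conditions give two more equations: 2h_0·M_0 + h_0·M_1 = 6(Δ_0 - S'(1)) = 15 and h_1·M_1 + 2h_1·M_2 = 6(S'(3) - Δ_1) = -18.
Hence M_0 = 49/4, M_1 = -19/2, M_2 = -17/4.
On [2, 3], S'(x) = b_1 + 2c_1·(x - 2) + 3d_1·(x - 2)² with b_1 = Δ_1 - h_1(2M_1 + M_2)/6 = 7/8, c_1 = M_1/2 = -19/4, d_1 = (M_2 - M_1)/(6h_1) = 7/8. So S'(2) = 7/8.

0.8750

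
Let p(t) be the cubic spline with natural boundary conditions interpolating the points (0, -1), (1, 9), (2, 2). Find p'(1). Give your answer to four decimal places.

1.5000

Put σ_i = p'' at the i-th knot. Here h = (1, 1) and Δ = (10, -7), so the interior equations h_(i-1)·σ_(i-1) + 2(h_(i-1)+h_i)·σ_i + h_i·σ_(i+1) = 6(Δ_i − Δ_(i-1)) read
  1·σ_0 + 4·σ_1 + 1·σ_2 = 6(Δ_1 - Δ_0) = -102
Natural end conditions: σ_0 = σ_2 = 0.
Solving the tridiagonal system: σ_0 = 0, σ_1 = -51/2, σ_2 = 0.
On [1, 2], p'(t) = b_1 + 2c_1·(t - 1) + 3d_1·(t - 1)² with b_1 = Δ_1 - h_1(2σ_1 + σ_2)/6 = 3/2, c_1 = σ_1/2 = -51/4, d_1 = (σ_2 - σ_1)/(6h_1) = 17/4. So p'(1) = 3/2.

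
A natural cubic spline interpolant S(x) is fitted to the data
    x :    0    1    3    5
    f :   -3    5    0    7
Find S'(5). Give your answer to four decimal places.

Write σ_i for S''(x_i). With h_i = 1, 2, 2 and divided differences Δ_i = 8, -5/2, 7/2, the continuity of S' gives the tridiagonal system
  1·σ_0 + 6·σ_1 + 2·σ_2 = 6(Δ_1 - Δ_0) = -63
  2·σ_1 + 8·σ_2 + 2·σ_3 = 6(Δ_2 - Δ_1) = 36
Natural end conditions: σ_0 = σ_3 = 0.
Forward elimination and back-substitution give σ_0 = 0, σ_1 = -144/11, σ_2 = 171/22, σ_3 = 0.
On [3, 5], S'(x) = b_2 + 2c_2·(x - 3) + 3d_2·(x - 3)² with b_2 = Δ_2 - h_2(2σ_2 + σ_3)/6 = -37/22, c_2 = σ_2/2 = 171/44, d_2 = (σ_3 - σ_2)/(6h_2) = -57/88. So S'(5) = 67/11.

6.0909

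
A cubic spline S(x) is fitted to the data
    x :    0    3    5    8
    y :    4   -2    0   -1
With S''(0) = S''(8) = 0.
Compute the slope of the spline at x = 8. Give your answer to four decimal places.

-0.9375

Let m_i = S''(x_i). Step sizes h_i = 3, 2, 3; slopes of the chords Δ_i = (y_(i+1) - y_i)/h_i = -2, 1, -1/3.
  3·m_0 + 10·m_1 + 2·m_2 = 6(Δ_1 - Δ_0) = 18
  2·m_1 + 10·m_2 + 3·m_3 = 6(Δ_2 - Δ_1) = -8
Natural end conditions: m_0 = m_3 = 0.
Hence m_0 = 0, m_1 = 49/24, m_2 = -29/24, m_3 = 0.
On [5, 8], S'(x) = b_2 + 2c_2·(x - 5) + 3d_2·(x - 5)² with b_2 = Δ_2 - h_2(2m_2 + m_3)/6 = 7/8, c_2 = m_2/2 = -29/48, d_2 = (m_3 - m_2)/(6h_2) = 29/432. So S'(8) = -15/16.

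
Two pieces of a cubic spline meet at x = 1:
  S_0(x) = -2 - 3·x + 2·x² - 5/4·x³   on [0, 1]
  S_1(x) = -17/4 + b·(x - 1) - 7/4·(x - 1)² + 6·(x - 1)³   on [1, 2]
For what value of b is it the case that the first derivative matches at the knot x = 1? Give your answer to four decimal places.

S_0'(x) = -3 + 4·x - 15/4·x², so S_0'(1) = -11/4. On the right, S_1'(1) = b, so b = -11/4.

-2.7500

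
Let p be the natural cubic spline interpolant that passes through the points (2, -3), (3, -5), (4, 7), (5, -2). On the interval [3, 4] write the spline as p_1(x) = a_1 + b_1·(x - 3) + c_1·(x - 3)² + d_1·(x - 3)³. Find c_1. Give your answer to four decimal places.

Write m_i for p''(x_i). With h_i = 1, 1, 1 and divided differences Δ_i = -2, 12, -9, the continuity of p' gives the tridiagonal system
  1·m_0 + 4·m_1 + 1·m_2 = 6(Δ_1 - Δ_0) = 84
  1·m_1 + 4·m_2 + 1·m_3 = 6(Δ_2 - Δ_1) = -126
Natural end conditions: m_0 = m_3 = 0.
Solving: m_0 = 0, m_1 = 154/5, m_2 = -196/5, m_3 = 0.
On [3, 4], with p_1(x) = a_1 + b_1·(x - 3) + c_1·(x - 3)² + d_1·(x - 3)³: c_1 = m_1/2 = 77/5, d_1 = (m_2 - m_1)/(6h_1) = -35/3, b_1 = Δ_1 - h_1(2m_1 + m_2)/6 = 124/15.

15.4000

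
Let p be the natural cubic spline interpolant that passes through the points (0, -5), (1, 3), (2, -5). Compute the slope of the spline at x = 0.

With M_i denoting the second derivative at x_i, h_i = 1, 1, and Δ_i = (y_(i+1) − y_i)/h_i = 8, -8:
  1·M_0 + 4·M_1 + 1·M_2 = 6(Δ_1 - Δ_0) = -96
Natural end conditions: M_0 = M_2 = 0.
Solving: M_0 = 0, M_1 = -24, M_2 = 0.
On [0, 1], p'(x) = b_0 + 2c_0·x + 3d_0·x² with b_0 = Δ_0 - h_0(2M_0 + M_1)/6 = 12, c_0 = M_0/2 = 0, d_0 = (M_1 - M_0)/(6h_0) = -4. So p'(0) = 12.

12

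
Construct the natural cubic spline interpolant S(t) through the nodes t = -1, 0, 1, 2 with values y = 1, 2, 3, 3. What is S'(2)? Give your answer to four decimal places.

Let M_i = S''(x_i). Step sizes h_i = 1, 1, 1; slopes of the chords Δ_i = (y_(i+1) - y_i)/h_i = 1, 1, 0.
  1·M_0 + 4·M_1 + 1·M_2 = 6(Δ_1 - Δ_0) = 0
  1·M_1 + 4·M_2 + 1·M_3 = 6(Δ_2 - Δ_1) = -6
Natural end conditions: M_0 = M_3 = 0.
Solving the tridiagonal system: M_0 = 0, M_1 = 2/5, M_2 = -8/5, M_3 = 0.
On [1, 2], S'(t) = b_2 + 2c_2·(t - 1) + 3d_2·(t - 1)² with b_2 = Δ_2 - h_2(2M_2 + M_3)/6 = 8/15, c_2 = M_2/2 = -4/5, d_2 = (M_3 - M_2)/(6h_2) = 4/15. So S'(2) = -4/15.

-0.2667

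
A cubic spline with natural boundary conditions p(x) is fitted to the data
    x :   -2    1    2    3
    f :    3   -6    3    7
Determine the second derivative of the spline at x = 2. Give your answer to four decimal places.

Let σ_i = p''(x_i). Step sizes h_i = 3, 1, 1; slopes of the chords Δ_i = (y_(i+1) - y_i)/h_i = -3, 9, 4.
  3·σ_0 + 8·σ_1 + 1·σ_2 = 6(Δ_1 - Δ_0) = 72
  1·σ_1 + 4·σ_2 + 1·σ_3 = 6(Δ_2 - Δ_1) = -30
Natural end conditions: σ_0 = σ_3 = 0.
Forward elimination and back-substitution give σ_0 = 0, σ_1 = 318/31, σ_2 = -312/31, σ_3 = 0.

-10.0645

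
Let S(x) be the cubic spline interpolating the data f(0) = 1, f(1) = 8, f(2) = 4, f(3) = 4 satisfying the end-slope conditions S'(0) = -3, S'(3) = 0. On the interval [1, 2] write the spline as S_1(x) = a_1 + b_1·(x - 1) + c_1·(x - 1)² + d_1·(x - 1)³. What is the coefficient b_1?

Put σ_i = S'' at the i-th knot. Here h = (1, 1, 1) and Δ = (7, -4, 0), so the interior equations h_(i-1)·σ_(i-1) + 2(h_(i-1)+h_i)·σ_i + h_i·σ_(i+1) = 6(Δ_i − Δ_(i-1)) read
  1·σ_0 + 4·σ_1 + 1·σ_2 = 6(Δ_1 - Δ_0) = -66
  1·σ_1 + 4·σ_2 + 1·σ_3 = 6(Δ_2 - Δ_1) = 24
Clamped end conditions give two more equations: 2h_0·σ_0 + h_0·σ_1 = 6(Δ_0 - S'(0)) = 60 and h_2·σ_2 + 2h_2·σ_3 = 6(S'(3) - Δ_2) = 0.
Solving: σ_0 = 46, σ_1 = -32, σ_2 = 16, σ_3 = -8.
On [1, 2], with S_1(x) = a_1 + b_1·(x - 1) + c_1·(x - 1)² + d_1·(x - 1)³: c_1 = σ_1/2 = -16, d_1 = (σ_2 - σ_1)/(6h_1) = 8, b_1 = Δ_1 - h_1(2σ_1 + σ_2)/6 = 4.

4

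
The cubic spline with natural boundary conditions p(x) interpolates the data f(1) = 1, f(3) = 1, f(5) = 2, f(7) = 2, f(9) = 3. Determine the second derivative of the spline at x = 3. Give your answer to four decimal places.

0.5357

Put σ_i = p'' at the i-th knot. Here h = (2, 2, 2, 2) and Δ = (0, 1/2, 0, 1/2), so the interior equations h_(i-1)·σ_(i-1) + 2(h_(i-1)+h_i)·σ_i + h_i·σ_(i+1) = 6(Δ_i − Δ_(i-1)) read
  2·σ_0 + 8·σ_1 + 2·σ_2 = 6(Δ_1 - Δ_0) = 3
  2·σ_1 + 8·σ_2 + 2·σ_3 = 6(Δ_2 - Δ_1) = -3
  2·σ_2 + 8·σ_3 + 2·σ_4 = 6(Δ_3 - Δ_2) = 3
Natural end conditions: σ_0 = σ_4 = 0.
Forward elimination and back-substitution give σ_0 = 0, σ_1 = 15/28, σ_2 = -9/14, σ_3 = 15/28, σ_4 = 0.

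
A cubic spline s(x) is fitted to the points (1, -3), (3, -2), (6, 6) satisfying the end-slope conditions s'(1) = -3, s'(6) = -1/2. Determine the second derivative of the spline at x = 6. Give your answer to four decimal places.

Let σ_i = s''(x_i). Step sizes h_i = 2, 3; slopes of the chords Δ_i = (y_(i+1) - y_i)/h_i = 1/2, 8/3.
  2·σ_0 + 10·σ_1 + 3·σ_2 = 6(Δ_1 - Δ_0) = 13
Clamped end conditions give two more equations: 2h_0·σ_0 + h_0·σ_1 = 6(Δ_0 - s'(1)) = 21 and h_1·σ_1 + 2h_1·σ_2 = 6(s'(6) - Δ_1) = -19.
Hence σ_0 = 89/20, σ_1 = 8/5, σ_2 = -119/30.

-3.9667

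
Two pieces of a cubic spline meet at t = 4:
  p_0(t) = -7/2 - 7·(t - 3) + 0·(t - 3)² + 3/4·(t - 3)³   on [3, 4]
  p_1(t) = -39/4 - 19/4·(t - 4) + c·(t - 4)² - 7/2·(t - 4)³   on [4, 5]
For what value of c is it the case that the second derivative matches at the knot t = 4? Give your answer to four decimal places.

2.2500

p_0''(t) = 0 + 9/2·(t - 3), so p_0''(4) = 9/2. On the right, p_1''(4) = 2c, so c = 9/4.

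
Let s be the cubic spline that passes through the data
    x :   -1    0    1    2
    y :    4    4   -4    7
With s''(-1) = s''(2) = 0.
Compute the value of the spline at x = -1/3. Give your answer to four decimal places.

Put M_i = s'' at the i-th knot. Here h = (1, 1, 1) and Δ = (0, -8, 11), so the interior equations h_(i-1)·M_(i-1) + 2(h_(i-1)+h_i)·M_i + h_i·M_(i+1) = 6(Δ_i − Δ_(i-1)) read
  1·M_0 + 4·M_1 + 1·M_2 = 6(Δ_1 - Δ_0) = -48
  1·M_1 + 4·M_2 + 1·M_3 = 6(Δ_2 - Δ_1) = 114
Natural end conditions: M_0 = M_3 = 0.
Solving: M_0 = 0, M_1 = -102/5, M_2 = 168/5, M_3 = 0.
On [-1, 0], s(x) = 4 + 17/5·(x + 1) + 0·(x + 1)² - 17/5·(x + 1)³.
With (x + 1) = 2/3: s(-1/3) = 142/27.

5.2593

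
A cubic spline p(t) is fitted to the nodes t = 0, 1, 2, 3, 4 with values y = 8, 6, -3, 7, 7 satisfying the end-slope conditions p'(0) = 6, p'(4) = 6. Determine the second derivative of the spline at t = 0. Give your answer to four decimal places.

Write M_i for p''(x_i). With h_i = 1, 1, 1, 1 and divided differences Δ_i = -2, -9, 10, 0, the continuity of p' gives the tridiagonal system
  1·M_0 + 4·M_1 + 1·M_2 = 6(Δ_1 - Δ_0) = -42
  1·M_1 + 4·M_2 + 1·M_3 = 6(Δ_2 - Δ_1) = 114
  1·M_2 + 4·M_3 + 1·M_4 = 6(Δ_3 - Δ_2) = -60
Clamped end conditions give two more equations: 2h_0·M_0 + h_0·M_1 = 6(Δ_0 - p'(0)) = -48 and h_3·M_3 + 2h_3·M_4 = 6(p'(4) - Δ_3) = 36.
Forward elimination and back-substitution give M_0 = -435/28, M_1 = -237/14, M_2 = 165/4, M_3 = -477/14, M_4 = 981/28.

-15.5357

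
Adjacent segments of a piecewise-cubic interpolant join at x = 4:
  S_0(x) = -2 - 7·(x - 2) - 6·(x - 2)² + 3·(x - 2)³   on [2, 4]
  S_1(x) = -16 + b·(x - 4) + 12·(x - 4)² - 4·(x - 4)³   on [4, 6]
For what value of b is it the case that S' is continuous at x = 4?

S_0'(x) = -7 - 12·(x - 2) + 9·(x - 2)², so S_0'(4) = 5. On the right, S_1'(4) = b, so b = 5.

5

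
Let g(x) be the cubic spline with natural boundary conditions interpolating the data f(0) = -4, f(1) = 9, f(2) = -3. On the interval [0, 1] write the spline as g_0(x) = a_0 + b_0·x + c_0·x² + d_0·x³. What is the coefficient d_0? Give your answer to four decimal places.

Put m_i = g'' at the i-th knot. Here h = (1, 1) and Δ = (13, -12), so the interior equations h_(i-1)·m_(i-1) + 2(h_(i-1)+h_i)·m_i + h_i·m_(i+1) = 6(Δ_i − Δ_(i-1)) read
  1·m_0 + 4·m_1 + 1·m_2 = 6(Δ_1 - Δ_0) = -150
Natural end conditions: m_0 = m_2 = 0.
Solving the tridiagonal system: m_0 = 0, m_1 = -75/2, m_2 = 0.
On [0, 1], with g_0(x) = a_0 + b_0·x + c_0·x² + d_0·x³: c_0 = m_0/2 = 0, d_0 = (m_1 - m_0)/(6h_0) = -25/4, b_0 = Δ_0 - h_0(2m_0 + m_1)/6 = 77/4.

-6.2500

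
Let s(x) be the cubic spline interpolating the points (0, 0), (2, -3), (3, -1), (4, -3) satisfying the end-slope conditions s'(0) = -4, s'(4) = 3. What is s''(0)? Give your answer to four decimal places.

Put σ_i = s'' at the i-th knot. Here h = (2, 1, 1) and Δ = (-3/2, 2, -2), so the interior equations h_(i-1)·σ_(i-1) + 2(h_(i-1)+h_i)·σ_i + h_i·σ_(i+1) = 6(Δ_i − Δ_(i-1)) read
  2·σ_0 + 6·σ_1 + 1·σ_2 = 6(Δ_1 - Δ_0) = 21
  1·σ_1 + 4·σ_2 + 1·σ_3 = 6(Δ_2 - Δ_1) = -24
Clamped end conditions give two more equations: 2h_0·σ_0 + h_0·σ_1 = 6(Δ_0 - s'(0)) = 15 and h_2·σ_2 + 2h_2·σ_3 = 6(s'(4) - Δ_2) = 30.
Solving the tridiagonal system: σ_0 = 25/22, σ_1 = 115/22, σ_2 = -139/11, σ_3 = 469/22.

1.1364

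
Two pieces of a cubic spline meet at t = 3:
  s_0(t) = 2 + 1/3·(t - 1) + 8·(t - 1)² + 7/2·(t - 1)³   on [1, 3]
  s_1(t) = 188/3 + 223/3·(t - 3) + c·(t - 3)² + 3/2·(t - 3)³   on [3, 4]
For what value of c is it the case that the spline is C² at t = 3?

29

s_0''(t) = 16 + 21·(t - 1), so s_0''(3) = 58. On the right, s_1''(3) = 2c, so c = 29.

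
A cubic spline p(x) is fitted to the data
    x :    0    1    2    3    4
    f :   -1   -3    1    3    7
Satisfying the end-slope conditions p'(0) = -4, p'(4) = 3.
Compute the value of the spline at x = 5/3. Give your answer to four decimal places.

-0.4114

Write m_i for p''(x_i). With h_i = 1, 1, 1, 1 and divided differences Δ_i = -2, 4, 2, 4, the continuity of p' gives the tridiagonal system
  1·m_0 + 4·m_1 + 1·m_2 = 6(Δ_1 - Δ_0) = 36
  1·m_1 + 4·m_2 + 1·m_3 = 6(Δ_2 - Δ_1) = -12
  1·m_2 + 4·m_3 + 1·m_4 = 6(Δ_3 - Δ_2) = 12
Clamped end conditions give two more equations: 2h_0·m_0 + h_0·m_1 = 6(Δ_0 - p'(0)) = 12 and h_3·m_3 + 2h_3·m_4 = 6(p'(4) - Δ_3) = -6.
Forward elimination and back-substitution give m_0 = 19/28, m_1 = 149/14, m_2 = -29/4, m_3 = 89/14, m_4 = -173/28.
On [1, 2], p(x) = -3 + 93/56·(x - 1) + 149/28·(x - 1)² - 167/56·(x - 1)³.
With (x - 1) = 2/3: p(5/3) = -311/756.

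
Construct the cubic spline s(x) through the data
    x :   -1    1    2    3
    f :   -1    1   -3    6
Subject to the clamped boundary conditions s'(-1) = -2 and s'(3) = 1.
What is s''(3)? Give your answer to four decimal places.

Write M_i for s''(x_i). With h_i = 2, 1, 1 and divided differences Δ_i = 1, -4, 9, the continuity of s' gives the tridiagonal system
  2·M_0 + 6·M_1 + 1·M_2 = 6(Δ_1 - Δ_0) = -30
  1·M_1 + 4·M_2 + 1·M_3 = 6(Δ_2 - Δ_1) = 78
Clamped end conditions give two more equations: 2h_0·M_0 + h_0·M_1 = 6(Δ_0 - s'(-1)) = 18 and h_2·M_2 + 2h_2·M_3 = 6(s'(3) - Δ_2) = -48.
Solving: M_0 = 129/11, M_1 = -159/11, M_2 = 366/11, M_3 = -447/11.

-40.6364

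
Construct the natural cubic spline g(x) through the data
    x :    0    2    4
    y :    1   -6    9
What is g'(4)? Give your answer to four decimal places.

10.2500

Let m_i = g''(x_i). Step sizes h_i = 2, 2; slopes of the chords Δ_i = (y_(i+1) - y_i)/h_i = -7/2, 15/2.
  2·m_0 + 8·m_1 + 2·m_2 = 6(Δ_1 - Δ_0) = 66
Natural end conditions: m_0 = m_2 = 0.
Solving the tridiagonal system: m_0 = 0, m_1 = 33/4, m_2 = 0.
On [2, 4], g'(x) = b_1 + 2c_1·(x - 2) + 3d_1·(x - 2)² with b_1 = Δ_1 - h_1(2m_1 + m_2)/6 = 2, c_1 = m_1/2 = 33/8, d_1 = (m_2 - m_1)/(6h_1) = -11/16. So g'(4) = 41/4.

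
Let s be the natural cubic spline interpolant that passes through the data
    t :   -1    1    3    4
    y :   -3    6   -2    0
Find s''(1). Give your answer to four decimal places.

Let m_i = s''(x_i). Step sizes h_i = 2, 2, 1; slopes of the chords Δ_i = (y_(i+1) - y_i)/h_i = 9/2, -4, 2.
  2·m_0 + 8·m_1 + 2·m_2 = 6(Δ_1 - Δ_0) = -51
  2·m_1 + 6·m_2 + 1·m_3 = 6(Δ_2 - Δ_1) = 36
Natural end conditions: m_0 = m_3 = 0.
Hence m_0 = 0, m_1 = -189/22, m_2 = 195/22, m_3 = 0.

-8.5909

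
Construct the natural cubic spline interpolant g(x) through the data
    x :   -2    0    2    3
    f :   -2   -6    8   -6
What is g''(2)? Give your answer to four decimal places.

-25.3636

Write M_i for g''(x_i). With h_i = 2, 2, 1 and divided differences Δ_i = -2, 7, -14, the continuity of g' gives the tridiagonal system
  2·M_0 + 8·M_1 + 2·M_2 = 6(Δ_1 - Δ_0) = 54
  2·M_1 + 6·M_2 + 1·M_3 = 6(Δ_2 - Δ_1) = -126
Natural end conditions: M_0 = M_3 = 0.
Forward elimination and back-substitution give M_0 = 0, M_1 = 144/11, M_2 = -279/11, M_3 = 0.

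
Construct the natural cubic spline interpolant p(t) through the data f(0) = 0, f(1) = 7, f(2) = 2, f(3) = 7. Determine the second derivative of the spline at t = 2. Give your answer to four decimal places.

20.8000

Put m_i = p'' at the i-th knot. Here h = (1, 1, 1) and Δ = (7, -5, 5), so the interior equations h_(i-1)·m_(i-1) + 2(h_(i-1)+h_i)·m_i + h_i·m_(i+1) = 6(Δ_i − Δ_(i-1)) read
  1·m_0 + 4·m_1 + 1·m_2 = 6(Δ_1 - Δ_0) = -72
  1·m_1 + 4·m_2 + 1·m_3 = 6(Δ_2 - Δ_1) = 60
Natural end conditions: m_0 = m_3 = 0.
Forward elimination and back-substitution give m_0 = 0, m_1 = -116/5, m_2 = 104/5, m_3 = 0.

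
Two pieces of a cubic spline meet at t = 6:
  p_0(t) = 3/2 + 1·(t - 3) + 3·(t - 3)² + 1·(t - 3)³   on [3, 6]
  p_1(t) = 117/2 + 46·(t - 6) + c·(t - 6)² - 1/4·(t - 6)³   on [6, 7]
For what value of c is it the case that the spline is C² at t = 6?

p_0''(t) = 6 + 6·(t - 3), so p_0''(6) = 24. On the right, p_1''(6) = 2c, so c = 12.

12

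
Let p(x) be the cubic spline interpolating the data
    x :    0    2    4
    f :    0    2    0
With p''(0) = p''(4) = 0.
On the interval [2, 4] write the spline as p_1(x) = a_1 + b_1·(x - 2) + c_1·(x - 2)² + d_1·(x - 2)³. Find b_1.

0

Write σ_i for p''(x_i). With h_i = 2, 2 and divided differences Δ_i = 1, -1, the continuity of p' gives the tridiagonal system
  2·σ_0 + 8·σ_1 + 2·σ_2 = 6(Δ_1 - Δ_0) = -12
Natural end conditions: σ_0 = σ_2 = 0.
Solving the tridiagonal system: σ_0 = 0, σ_1 = -3/2, σ_2 = 0.
On [2, 4], with p_1(x) = a_1 + b_1·(x - 2) + c_1·(x - 2)² + d_1·(x - 2)³: c_1 = σ_1/2 = -3/4, d_1 = (σ_2 - σ_1)/(6h_1) = 1/8, b_1 = Δ_1 - h_1(2σ_1 + σ_2)/6 = 0.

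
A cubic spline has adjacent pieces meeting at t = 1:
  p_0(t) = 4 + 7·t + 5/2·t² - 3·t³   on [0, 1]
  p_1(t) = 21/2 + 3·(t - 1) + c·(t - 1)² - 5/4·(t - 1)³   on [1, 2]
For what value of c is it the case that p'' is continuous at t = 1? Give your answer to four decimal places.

-6.5000

p_0''(t) = 5 - 18·t, so p_0''(1) = -13. On the right, p_1''(1) = 2c, so c = -13/2.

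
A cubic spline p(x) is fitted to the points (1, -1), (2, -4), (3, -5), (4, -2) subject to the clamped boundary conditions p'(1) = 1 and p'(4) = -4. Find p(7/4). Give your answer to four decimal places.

-2.9031

Write m_i for p''(x_i). With h_i = 1, 1, 1 and divided differences Δ_i = -3, -1, 3, the continuity of p' gives the tridiagonal system
  1·m_0 + 4·m_1 + 1·m_2 = 6(Δ_1 - Δ_0) = 12
  1·m_1 + 4·m_2 + 1·m_3 = 6(Δ_2 - Δ_1) = 24
Clamped end conditions give two more equations: 2h_0·m_0 + h_0·m_1 = 6(Δ_0 - p'(1)) = -24 and h_2·m_2 + 2h_2·m_3 = 6(p'(4) - Δ_2) = -42.
Solving the tridiagonal system: m_0 = -206/15, m_1 = 52/15, m_2 = 178/15, m_3 = -404/15.
On [1, 2], p(x) = -1 + 1·(x - 1) - 103/15·(x - 1)² + 43/15·(x - 1)³.
With (x - 1) = 3/4: p(7/4) = -929/320.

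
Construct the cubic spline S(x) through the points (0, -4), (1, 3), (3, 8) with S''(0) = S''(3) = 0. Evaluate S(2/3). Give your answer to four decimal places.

0.9444

Let M_i = S''(x_i). Step sizes h_i = 1, 2; slopes of the chords Δ_i = (y_(i+1) - y_i)/h_i = 7, 5/2.
  1·M_0 + 6·M_1 + 2·M_2 = 6(Δ_1 - Δ_0) = -27
Natural end conditions: M_0 = M_2 = 0.
Forward elimination and back-substitution give M_0 = 0, M_1 = -9/2, M_2 = 0.
On [0, 1], S(x) = -4 + 31/4·x + 0·x² - 3/4·x³.
With x = 2/3: S(2/3) = 17/18.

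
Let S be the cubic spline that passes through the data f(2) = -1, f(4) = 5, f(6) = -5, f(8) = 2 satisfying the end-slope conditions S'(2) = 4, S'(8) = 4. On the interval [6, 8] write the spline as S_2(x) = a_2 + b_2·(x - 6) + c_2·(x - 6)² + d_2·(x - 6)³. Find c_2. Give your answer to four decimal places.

4.8500

Let M_i = S''(x_i). Step sizes h_i = 2, 2, 2; slopes of the chords Δ_i = (y_(i+1) - y_i)/h_i = 3, -5, 7/2.
  2·M_0 + 8·M_1 + 2·M_2 = 6(Δ_1 - Δ_0) = -48
  2·M_1 + 8·M_2 + 2·M_3 = 6(Δ_2 - Δ_1) = 51
Clamped end conditions give two more equations: 2h_0·M_0 + h_0·M_1 = 6(Δ_0 - S'(2)) = -6 and h_2·M_2 + 2h_2·M_3 = 6(S'(8) - Δ_2) = 3.
Hence M_0 = 31/10, M_1 = -46/5, M_2 = 97/10, M_3 = -41/10.
On [6, 8], with S_2(x) = a_2 + b_2·(x - 6) + c_2·(x - 6)² + d_2·(x - 6)³: c_2 = M_2/2 = 97/20, d_2 = (M_3 - M_2)/(6h_2) = -23/20, b_2 = Δ_2 - h_2(2M_2 + M_3)/6 = -8/5.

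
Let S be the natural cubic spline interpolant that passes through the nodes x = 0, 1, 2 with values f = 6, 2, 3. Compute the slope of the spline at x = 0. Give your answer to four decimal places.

Put M_i = S'' at the i-th knot. Here h = (1, 1) and Δ = (-4, 1), so the interior equations h_(i-1)·M_(i-1) + 2(h_(i-1)+h_i)·M_i + h_i·M_(i+1) = 6(Δ_i − Δ_(i-1)) read
  1·M_0 + 4·M_1 + 1·M_2 = 6(Δ_1 - Δ_0) = 30
Natural end conditions: M_0 = M_2 = 0.
Forward elimination and back-substitution give M_0 = 0, M_1 = 15/2, M_2 = 0.
On [0, 1], S'(x) = b_0 + 2c_0·x + 3d_0·x² with b_0 = Δ_0 - h_0(2M_0 + M_1)/6 = -21/4, c_0 = M_0/2 = 0, d_0 = (M_1 - M_0)/(6h_0) = 5/4. So S'(0) = -21/4.

-5.2500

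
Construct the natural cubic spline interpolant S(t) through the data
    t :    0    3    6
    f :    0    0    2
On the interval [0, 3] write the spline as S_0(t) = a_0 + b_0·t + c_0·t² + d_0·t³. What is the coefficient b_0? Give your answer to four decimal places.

Write σ_i for S''(x_i). With h_i = 3, 3 and divided differences Δ_i = 0, 2/3, the continuity of S' gives the tridiagonal system
  3·σ_0 + 12·σ_1 + 3·σ_2 = 6(Δ_1 - Δ_0) = 4
Natural end conditions: σ_0 = σ_2 = 0.
Forward elimination and back-substitution give σ_0 = 0, σ_1 = 1/3, σ_2 = 0.
On [0, 3], with S_0(t) = a_0 + b_0·t + c_0·t² + d_0·t³: c_0 = σ_0/2 = 0, d_0 = (σ_1 - σ_0)/(6h_0) = 1/54, b_0 = Δ_0 - h_0(2σ_0 + σ_1)/6 = -1/6.

-0.1667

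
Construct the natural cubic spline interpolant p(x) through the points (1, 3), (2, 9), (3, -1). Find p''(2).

-24

Let σ_i = p''(x_i). Step sizes h_i = 1, 1; slopes of the chords Δ_i = (y_(i+1) - y_i)/h_i = 6, -10.
  1·σ_0 + 4·σ_1 + 1·σ_2 = 6(Δ_1 - Δ_0) = -96
Natural end conditions: σ_0 = σ_2 = 0.
Solving: σ_0 = 0, σ_1 = -24, σ_2 = 0.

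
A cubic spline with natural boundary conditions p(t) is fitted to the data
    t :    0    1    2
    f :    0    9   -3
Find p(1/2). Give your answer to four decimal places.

6.4688

Let σ_i = p''(x_i). Step sizes h_i = 1, 1; slopes of the chords Δ_i = (y_(i+1) - y_i)/h_i = 9, -12.
  1·σ_0 + 4·σ_1 + 1·σ_2 = 6(Δ_1 - Δ_0) = -126
Natural end conditions: σ_0 = σ_2 = 0.
Hence σ_0 = 0, σ_1 = -63/2, σ_2 = 0.
On [0, 1], p(t) = 0 + 57/4·t + 0·t² - 21/4·t³.
With t = 1/2: p(1/2) = 207/32.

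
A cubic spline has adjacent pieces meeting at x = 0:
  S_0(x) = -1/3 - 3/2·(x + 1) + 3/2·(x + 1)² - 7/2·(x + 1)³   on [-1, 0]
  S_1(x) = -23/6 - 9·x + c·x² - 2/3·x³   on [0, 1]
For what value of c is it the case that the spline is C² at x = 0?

-9

S_0''(x) = 3 - 21·(x + 1), so S_0''(0) = -18. On the right, S_1''(0) = 2c, so c = -9.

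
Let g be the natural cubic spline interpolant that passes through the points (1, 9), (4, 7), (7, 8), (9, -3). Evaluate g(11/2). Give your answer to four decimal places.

Write M_i for g''(x_i). With h_i = 3, 3, 2 and divided differences Δ_i = -2/3, 1/3, -11/2, the continuity of g' gives the tridiagonal system
  3·M_0 + 12·M_1 + 3·M_2 = 6(Δ_1 - Δ_0) = 6
  3·M_1 + 10·M_2 + 2·M_3 = 6(Δ_2 - Δ_1) = -35
Natural end conditions: M_0 = M_3 = 0.
Forward elimination and back-substitution give M_0 = 0, M_1 = 55/37, M_2 = -146/37, M_3 = 0.
On [4, 7], g(x) = 7 + 91/111·(x - 4) + 55/74·(x - 4)² - 67/222·(x - 4)³.
With (x - 4) = 3/2: g(11/2) = 5259/592.

8.8834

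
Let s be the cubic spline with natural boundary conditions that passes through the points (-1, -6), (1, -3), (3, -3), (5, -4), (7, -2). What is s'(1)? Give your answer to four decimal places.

Write M_i for s''(x_i). With h_i = 2, 2, 2, 2 and divided differences Δ_i = 3/2, 0, -1/2, 1, the continuity of s' gives the tridiagonal system
  2·M_0 + 8·M_1 + 2·M_2 = 6(Δ_1 - Δ_0) = -9
  2·M_1 + 8·M_2 + 2·M_3 = 6(Δ_2 - Δ_1) = -3
  2·M_2 + 8·M_3 + 2·M_4 = 6(Δ_3 - Δ_2) = 9
Natural end conditions: M_0 = M_4 = 0.
Solving: M_0 = 0, M_1 = -57/56, M_2 = -3/7, M_3 = 69/56, M_4 = 0.
On [1, 3], s'(t) = b_1 + 2c_1·(t - 1) + 3d_1·(t - 1)² with b_1 = Δ_1 - h_1(2M_1 + M_2)/6 = 23/28, c_1 = M_1/2 = -57/112, d_1 = (M_2 - M_1)/(6h_1) = 11/224. So s'(1) = 23/28.

0.8214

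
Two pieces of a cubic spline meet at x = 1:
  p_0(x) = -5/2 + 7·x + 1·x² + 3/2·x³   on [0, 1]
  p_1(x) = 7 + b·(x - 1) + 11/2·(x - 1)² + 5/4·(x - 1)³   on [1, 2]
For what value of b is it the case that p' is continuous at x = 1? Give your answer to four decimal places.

13.5000

p_0'(x) = 7 + 2·x + 9/2·x², so p_0'(1) = 27/2. On the right, p_1'(1) = b, so b = 27/2.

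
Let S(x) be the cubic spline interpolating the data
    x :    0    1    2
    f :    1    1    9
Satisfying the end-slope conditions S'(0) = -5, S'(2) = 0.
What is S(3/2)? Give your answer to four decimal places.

Write m_i for S''(x_i). With h_i = 1, 1 and divided differences Δ_i = 0, 8, the continuity of S' gives the tridiagonal system
  1·m_0 + 4·m_1 + 1·m_2 = 6(Δ_1 - Δ_0) = 48
Clamped end conditions give two more equations: 2h_0·m_0 + h_0·m_1 = 6(Δ_0 - S'(0)) = 30 and h_1·m_1 + 2h_1·m_2 = 6(S'(2) - Δ_1) = -48.
Forward elimination and back-substitution give m_0 = 11/2, m_1 = 19, m_2 = -67/2.
On [1, 2], S(x) = 1 + 29/4·(x - 1) + 19/2·(x - 1)² - 35/4·(x - 1)³.
With (x - 1) = 1/2: S(3/2) = 189/32.

5.9063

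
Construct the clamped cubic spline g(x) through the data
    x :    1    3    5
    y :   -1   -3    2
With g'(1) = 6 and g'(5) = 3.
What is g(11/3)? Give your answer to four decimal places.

-2.4815

With σ_i denoting the second derivative at x_i, h_i = 2, 2, and Δ_i = (y_(i+1) − y_i)/h_i = -1, 5/2:
  2·σ_0 + 8·σ_1 + 2·σ_2 = 6(Δ_1 - Δ_0) = 21
Clamped end conditions give two more equations: 2h_0·σ_0 + h_0·σ_1 = 6(Δ_0 - g'(1)) = -42 and h_1·σ_1 + 2h_1·σ_2 = 6(g'(5) - Δ_1) = 3.
Solving the tridiagonal system: σ_0 = -111/8, σ_1 = 27/4, σ_2 = -21/8.
On [3, 5], g(x) = -3 - 9/8·(x - 3) + 27/8·(x - 3)² - 25/32·(x - 3)³.
With (x - 3) = 2/3: g(11/3) = -67/27.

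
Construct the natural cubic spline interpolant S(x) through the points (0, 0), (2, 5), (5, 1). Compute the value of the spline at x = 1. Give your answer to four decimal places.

With m_i denoting the second derivative at x_i, h_i = 2, 3, and Δ_i = (y_(i+1) − y_i)/h_i = 5/2, -4/3:
  2·m_0 + 10·m_1 + 3·m_2 = 6(Δ_1 - Δ_0) = -23
Natural end conditions: m_0 = m_2 = 0.
Hence m_0 = 0, m_1 = -23/10, m_2 = 0.
On [0, 2], S(x) = 0 + 49/15·x + 0·x² - 23/120·x³.
With x = 1: S(1) = 123/40.

3.0750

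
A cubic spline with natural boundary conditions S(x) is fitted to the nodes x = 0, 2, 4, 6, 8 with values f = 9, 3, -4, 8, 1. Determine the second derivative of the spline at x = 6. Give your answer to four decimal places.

Write m_i for S''(x_i). With h_i = 2, 2, 2, 2 and divided differences Δ_i = -3, -7/2, 6, -7/2, the continuity of S' gives the tridiagonal system
  2·m_0 + 8·m_1 + 2·m_2 = 6(Δ_1 - Δ_0) = -3
  2·m_1 + 8·m_2 + 2·m_3 = 6(Δ_2 - Δ_1) = 57
  2·m_2 + 8·m_3 + 2·m_4 = 6(Δ_3 - Δ_2) = -57
Natural end conditions: m_0 = m_4 = 0.
Solving the tridiagonal system: m_0 = 0, m_1 = -165/56, m_2 = 72/7, m_3 = -543/56, m_4 = 0.

-9.6964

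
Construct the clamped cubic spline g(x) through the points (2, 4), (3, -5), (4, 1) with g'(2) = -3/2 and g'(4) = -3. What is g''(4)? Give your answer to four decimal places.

Let m_i = g''(x_i). Step sizes h_i = 1, 1; slopes of the chords Δ_i = (y_(i+1) - y_i)/h_i = -9, 6.
  1·m_0 + 4·m_1 + 1·m_2 = 6(Δ_1 - Δ_0) = 90
Clamped end conditions give two more equations: 2h_0·m_0 + h_0·m_1 = 6(Δ_0 - g'(2)) = -45 and h_1·m_1 + 2h_1·m_2 = 6(g'(4) - Δ_1) = -54.
Hence m_0 = -183/4, m_1 = 93/2, m_2 = -201/4.

-50.2500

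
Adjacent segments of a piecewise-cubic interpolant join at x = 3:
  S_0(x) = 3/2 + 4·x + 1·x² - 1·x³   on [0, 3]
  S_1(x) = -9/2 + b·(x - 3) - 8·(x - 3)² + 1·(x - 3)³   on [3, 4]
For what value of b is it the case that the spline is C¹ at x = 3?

S_0'(x) = 4 + 2·x - 3·x², so S_0'(3) = -17. On the right, S_1'(3) = b, so b = -17.

-17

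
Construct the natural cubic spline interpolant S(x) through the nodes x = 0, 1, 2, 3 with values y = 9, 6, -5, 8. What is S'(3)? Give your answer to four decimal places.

19.9333

With σ_i denoting the second derivative at x_i, h_i = 1, 1, 1, and Δ_i = (y_(i+1) − y_i)/h_i = -3, -11, 13:
  1·σ_0 + 4·σ_1 + 1·σ_2 = 6(Δ_1 - Δ_0) = -48
  1·σ_1 + 4·σ_2 + 1·σ_3 = 6(Δ_2 - Δ_1) = 144
Natural end conditions: σ_0 = σ_3 = 0.
Solving: σ_0 = 0, σ_1 = -112/5, σ_2 = 208/5, σ_3 = 0.
On [2, 3], S'(x) = b_2 + 2c_2·(x - 2) + 3d_2·(x - 2)² with b_2 = Δ_2 - h_2(2σ_2 + σ_3)/6 = -13/15, c_2 = σ_2/2 = 104/5, d_2 = (σ_3 - σ_2)/(6h_2) = -104/15. So S'(3) = 299/15.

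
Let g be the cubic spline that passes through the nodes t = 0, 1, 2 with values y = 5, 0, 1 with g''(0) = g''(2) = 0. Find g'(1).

-2

Write M_i for g''(x_i). With h_i = 1, 1 and divided differences Δ_i = -5, 1, the continuity of g' gives the tridiagonal system
  1·M_0 + 4·M_1 + 1·M_2 = 6(Δ_1 - Δ_0) = 36
Natural end conditions: M_0 = M_2 = 0.
Solving the tridiagonal system: M_0 = 0, M_1 = 9, M_2 = 0.
On [1, 2], g'(t) = b_1 + 2c_1·(t - 1) + 3d_1·(t - 1)² with b_1 = Δ_1 - h_1(2M_1 + M_2)/6 = -2, c_1 = M_1/2 = 9/2, d_1 = (M_2 - M_1)/(6h_1) = -3/2. So g'(1) = -2.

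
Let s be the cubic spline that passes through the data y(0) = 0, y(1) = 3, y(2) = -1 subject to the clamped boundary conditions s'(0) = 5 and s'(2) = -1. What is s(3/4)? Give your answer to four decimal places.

With M_i denoting the second derivative at x_i, h_i = 1, 1, and Δ_i = (y_(i+1) − y_i)/h_i = 3, -4:
  1·M_0 + 4·M_1 + 1·M_2 = 6(Δ_1 - Δ_0) = -42
Clamped end conditions give two more equations: 2h_0·M_0 + h_0·M_1 = 6(Δ_0 - s'(0)) = -12 and h_1·M_1 + 2h_1·M_2 = 6(s'(2) - Δ_1) = 18.
Hence M_0 = 3/2, M_1 = -15, M_2 = 33/2.
On [0, 1], s(x) = 0 + 5·x + 3/4·x² - 11/4·x³.
With x = 3/4: s(3/4) = 771/256.

3.0117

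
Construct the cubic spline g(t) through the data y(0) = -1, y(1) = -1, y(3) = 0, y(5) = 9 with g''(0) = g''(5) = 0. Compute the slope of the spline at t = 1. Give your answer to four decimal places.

Let M_i = g''(x_i). Step sizes h_i = 1, 2, 2; slopes of the chords Δ_i = (y_(i+1) - y_i)/h_i = 0, 1/2, 9/2.
  1·M_0 + 6·M_1 + 2·M_2 = 6(Δ_1 - Δ_0) = 3
  2·M_1 + 8·M_2 + 2·M_3 = 6(Δ_2 - Δ_1) = 24
Natural end conditions: M_0 = M_3 = 0.
Forward elimination and back-substitution give M_0 = 0, M_1 = -6/11, M_2 = 69/22, M_3 = 0.
On [1, 3], g'(t) = b_1 + 2c_1·(t - 1) + 3d_1·(t - 1)² with b_1 = Δ_1 - h_1(2M_1 + M_2)/6 = -2/11, c_1 = M_1/2 = -3/11, d_1 = (M_2 - M_1)/(6h_1) = 27/88. So g'(1) = -2/11.

-0.1818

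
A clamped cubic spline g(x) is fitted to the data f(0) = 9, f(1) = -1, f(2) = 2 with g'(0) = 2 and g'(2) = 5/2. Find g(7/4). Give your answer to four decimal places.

Write M_i for g''(x_i). With h_i = 1, 1 and divided differences Δ_i = -10, 3, the continuity of g' gives the tridiagonal system
  1·M_0 + 4·M_1 + 1·M_2 = 6(Δ_1 - Δ_0) = 78
Clamped end conditions give two more equations: 2h_0·M_0 + h_0·M_1 = 6(Δ_0 - g'(0)) = -72 and h_1·M_1 + 2h_1·M_2 = 6(g'(2) - Δ_1) = -3.
Hence M_0 = -221/4, M_1 = 77/2, M_2 = -83/4.
On [1, 2], g(x) = -1 - 51/8·(x - 1) + 77/4·(x - 1)² - 79/8·(x - 1)³.
With (x - 1) = 3/4: g(7/4) = 451/512.

0.8809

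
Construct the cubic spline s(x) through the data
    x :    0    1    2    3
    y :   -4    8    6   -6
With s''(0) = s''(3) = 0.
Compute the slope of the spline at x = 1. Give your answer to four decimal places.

Write M_i for s''(x_i). With h_i = 1, 1, 1 and divided differences Δ_i = 12, -2, -12, the continuity of s' gives the tridiagonal system
  1·M_0 + 4·M_1 + 1·M_2 = 6(Δ_1 - Δ_0) = -84
  1·M_1 + 4·M_2 + 1·M_3 = 6(Δ_2 - Δ_1) = -60
Natural end conditions: M_0 = M_3 = 0.
Solving the tridiagonal system: M_0 = 0, M_1 = -92/5, M_2 = -52/5, M_3 = 0.
On [1, 2], s'(x) = b_1 + 2c_1·(x - 1) + 3d_1·(x - 1)² with b_1 = Δ_1 - h_1(2M_1 + M_2)/6 = 88/15, c_1 = M_1/2 = -46/5, d_1 = (M_2 - M_1)/(6h_1) = 4/3. So s'(1) = 88/15.

5.8667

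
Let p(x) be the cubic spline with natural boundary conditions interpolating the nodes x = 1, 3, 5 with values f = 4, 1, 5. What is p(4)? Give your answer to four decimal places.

Put σ_i = p'' at the i-th knot. Here h = (2, 2) and Δ = (-3/2, 2), so the interior equations h_(i-1)·σ_(i-1) + 2(h_(i-1)+h_i)·σ_i + h_i·σ_(i+1) = 6(Δ_i − Δ_(i-1)) read
  2·σ_0 + 8·σ_1 + 2·σ_2 = 6(Δ_1 - Δ_0) = 21
Natural end conditions: σ_0 = σ_2 = 0.
Hence σ_0 = 0, σ_1 = 21/8, σ_2 = 0.
On [3, 5], p(x) = 1 + 1/4·(x - 3) + 21/16·(x - 3)² - 7/32·(x - 3)³.
With (x - 3) = 1: p(4) = 75/32.

2.3438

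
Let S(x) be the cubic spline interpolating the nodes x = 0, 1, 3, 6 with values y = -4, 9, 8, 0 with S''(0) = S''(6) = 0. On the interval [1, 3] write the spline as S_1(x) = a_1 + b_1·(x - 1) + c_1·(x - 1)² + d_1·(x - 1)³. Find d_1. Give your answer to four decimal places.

Write M_i for S''(x_i). With h_i = 1, 2, 3 and divided differences Δ_i = 13, -1/2, -8/3, the continuity of S' gives the tridiagonal system
  1·M_0 + 6·M_1 + 2·M_2 = 6(Δ_1 - Δ_0) = -81
  2·M_1 + 10·M_2 + 3·M_3 = 6(Δ_2 - Δ_1) = -13
Natural end conditions: M_0 = M_3 = 0.
Solving: M_0 = 0, M_1 = -14, M_2 = 3/2, M_3 = 0.
On [1, 3], with S_1(x) = a_1 + b_1·(x - 1) + c_1·(x - 1)² + d_1·(x - 1)³: c_1 = M_1/2 = -7, d_1 = (M_2 - M_1)/(6h_1) = 31/24, b_1 = Δ_1 - h_1(2M_1 + M_2)/6 = 25/3.

1.2917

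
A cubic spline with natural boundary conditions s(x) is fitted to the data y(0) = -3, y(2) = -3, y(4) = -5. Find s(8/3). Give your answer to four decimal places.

-3.4815

Write M_i for s''(x_i). With h_i = 2, 2 and divided differences Δ_i = 0, -1, the continuity of s' gives the tridiagonal system
  2·M_0 + 8·M_1 + 2·M_2 = 6(Δ_1 - Δ_0) = -6
Natural end conditions: M_0 = M_2 = 0.
Solving the tridiagonal system: M_0 = 0, M_1 = -3/4, M_2 = 0.
On [2, 4], s(x) = -3 - 1/2·(x - 2) - 3/8·(x - 2)² + 1/16·(x - 2)³.
With (x - 2) = 2/3: s(8/3) = -94/27.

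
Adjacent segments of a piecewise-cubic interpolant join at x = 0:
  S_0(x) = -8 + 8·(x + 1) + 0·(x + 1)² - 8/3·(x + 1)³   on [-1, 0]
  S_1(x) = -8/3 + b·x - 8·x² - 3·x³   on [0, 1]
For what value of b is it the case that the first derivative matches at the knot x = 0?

0

S_0'(x) = 8 + 0·(x + 1) - 8·(x + 1)², so S_0'(0) = 0. On the right, S_1'(0) = b, so b = 0.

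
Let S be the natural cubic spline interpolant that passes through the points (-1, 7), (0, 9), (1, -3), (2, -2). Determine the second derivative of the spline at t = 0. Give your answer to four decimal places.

With σ_i denoting the second derivative at x_i, h_i = 1, 1, 1, and Δ_i = (y_(i+1) − y_i)/h_i = 2, -12, 1:
  1·σ_0 + 4·σ_1 + 1·σ_2 = 6(Δ_1 - Δ_0) = -84
  1·σ_1 + 4·σ_2 + 1·σ_3 = 6(Δ_2 - Δ_1) = 78
Natural end conditions: σ_0 = σ_3 = 0.
Forward elimination and back-substitution give σ_0 = 0, σ_1 = -138/5, σ_2 = 132/5, σ_3 = 0.

-27.6000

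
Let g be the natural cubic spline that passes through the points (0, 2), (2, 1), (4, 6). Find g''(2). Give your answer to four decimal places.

Let m_i = g''(x_i). Step sizes h_i = 2, 2; slopes of the chords Δ_i = (y_(i+1) - y_i)/h_i = -1/2, 5/2.
  2·m_0 + 8·m_1 + 2·m_2 = 6(Δ_1 - Δ_0) = 18
Natural end conditions: m_0 = m_2 = 0.
Forward elimination and back-substitution give m_0 = 0, m_1 = 9/4, m_2 = 0.

2.2500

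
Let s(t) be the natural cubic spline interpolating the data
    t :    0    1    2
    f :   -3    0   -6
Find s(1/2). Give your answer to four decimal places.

With M_i denoting the second derivative at x_i, h_i = 1, 1, and Δ_i = (y_(i+1) − y_i)/h_i = 3, -6:
  1·M_0 + 4·M_1 + 1·M_2 = 6(Δ_1 - Δ_0) = -54
Natural end conditions: M_0 = M_2 = 0.
Solving the tridiagonal system: M_0 = 0, M_1 = -27/2, M_2 = 0.
On [0, 1], s(t) = -3 + 21/4·t + 0·t² - 9/4·t³.
With t = 1/2: s(1/2) = -21/32.

-0.6563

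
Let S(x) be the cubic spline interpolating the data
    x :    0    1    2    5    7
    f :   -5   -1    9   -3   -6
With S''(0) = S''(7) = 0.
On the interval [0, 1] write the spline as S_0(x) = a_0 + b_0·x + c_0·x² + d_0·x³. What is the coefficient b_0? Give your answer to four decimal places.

1.9069

Put M_i = S'' at the i-th knot. Here h = (1, 1, 3, 2) and Δ = (4, 10, -4, -3/2), so the interior equations h_(i-1)·M_(i-1) + 2(h_(i-1)+h_i)·M_i + h_i·M_(i+1) = 6(Δ_i − Δ_(i-1)) read
  1·M_0 + 4·M_1 + 1·M_2 = 6(Δ_1 - Δ_0) = 36
  1·M_1 + 8·M_2 + 3·M_3 = 6(Δ_2 - Δ_1) = -84
  3·M_2 + 10·M_3 + 2·M_4 = 6(Δ_3 - Δ_2) = 15
Natural end conditions: M_0 = M_4 = 0.
Solving the tridiagonal system: M_0 = 0, M_1 = 3441/274, M_2 = -1950/137, M_3 = 1581/274, M_4 = 0.
On [0, 1], with S_0(x) = a_0 + b_0·x + c_0·x² + d_0·x³: c_0 = M_0/2 = 0, d_0 = (M_1 - M_0)/(6h_0) = 1147/548, b_0 = Δ_0 - h_0(2M_0 + M_1)/6 = 1045/548.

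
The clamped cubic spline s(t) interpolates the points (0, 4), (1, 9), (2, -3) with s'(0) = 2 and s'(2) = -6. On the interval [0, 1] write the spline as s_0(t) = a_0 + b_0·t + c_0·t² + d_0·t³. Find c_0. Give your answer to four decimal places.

15.2500

With M_i denoting the second derivative at x_i, h_i = 1, 1, and Δ_i = (y_(i+1) − y_i)/h_i = 5, -12:
  1·M_0 + 4·M_1 + 1·M_2 = 6(Δ_1 - Δ_0) = -102
Clamped end conditions give two more equations: 2h_0·M_0 + h_0·M_1 = 6(Δ_0 - s'(0)) = 18 and h_1·M_1 + 2h_1·M_2 = 6(s'(2) - Δ_1) = 36.
Forward elimination and back-substitution give M_0 = 61/2, M_1 = -43, M_2 = 79/2.
On [0, 1], with s_0(t) = a_0 + b_0·t + c_0·t² + d_0·t³: c_0 = M_0/2 = 61/4, d_0 = (M_1 - M_0)/(6h_0) = -49/4, b_0 = Δ_0 - h_0(2M_0 + M_1)/6 = 2.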